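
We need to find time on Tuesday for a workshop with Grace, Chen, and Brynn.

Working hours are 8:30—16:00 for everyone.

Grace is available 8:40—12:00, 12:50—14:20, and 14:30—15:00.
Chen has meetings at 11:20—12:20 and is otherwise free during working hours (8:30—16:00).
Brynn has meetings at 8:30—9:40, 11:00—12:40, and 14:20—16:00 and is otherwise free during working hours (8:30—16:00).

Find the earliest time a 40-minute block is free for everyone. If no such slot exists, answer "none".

09:40

Chen free within 08:30–16:00: 08:30–11:20, 12:20–16:00.
Brynn free within 08:30–16:00: 09:40–11:00, 12:40–14:20.
Grace ∩ Chen: 08:40–11:20, 12:50–14:20, 14:30–15:00.
Grace ∩ Chen ∩ Brynn: 09:40–11:00, 12:50–14:20.
Windows ≥ 40 min: 09:40–11:00, 12:50–14:20.
Earliest such window starts at 09:40.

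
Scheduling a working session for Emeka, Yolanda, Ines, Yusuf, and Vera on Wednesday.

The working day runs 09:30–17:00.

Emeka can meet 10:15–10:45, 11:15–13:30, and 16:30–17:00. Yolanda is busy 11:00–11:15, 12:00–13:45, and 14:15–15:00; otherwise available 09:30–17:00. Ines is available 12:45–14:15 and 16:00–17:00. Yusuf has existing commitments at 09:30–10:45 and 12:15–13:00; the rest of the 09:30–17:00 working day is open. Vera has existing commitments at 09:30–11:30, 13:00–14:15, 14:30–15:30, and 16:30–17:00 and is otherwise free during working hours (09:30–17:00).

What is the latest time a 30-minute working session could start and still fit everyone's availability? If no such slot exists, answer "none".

Yolanda free within 09:30–17:00: 09:30–11:00, 11:15–12:00, 13:45–14:15, 15:00–17:00.
Yusuf free within 09:30–17:00: 10:45–12:15, 13:00–17:00.
Vera free within 09:30–17:00: 11:30–13:00, 14:15–14:30, 15:30–16:30.
Emeka ∩ Yolanda: 10:15–10:45, 11:15–12:00, 16:30–17:00.
Emeka ∩ Yolanda ∩ Ines: 16:30–17:00.
Emeka ∩ Yolanda ∩ Ines ∩ Yusuf: 16:30–17:00.
Emeka ∩ Yolanda ∩ Ines ∩ Yusuf ∩ Vera: (none).
Windows ≥ 30 min: (none).

none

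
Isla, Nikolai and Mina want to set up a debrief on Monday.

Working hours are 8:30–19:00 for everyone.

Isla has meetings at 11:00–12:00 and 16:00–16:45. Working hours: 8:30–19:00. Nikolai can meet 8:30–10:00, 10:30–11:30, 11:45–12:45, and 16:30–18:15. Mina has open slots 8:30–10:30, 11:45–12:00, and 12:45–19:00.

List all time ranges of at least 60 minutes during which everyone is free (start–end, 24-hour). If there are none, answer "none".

Isla free within 08:30–19:00: 08:30–11:00, 12:00–16:00, 16:45–19:00.
Isla ∩ Nikolai: 08:30–10:00, 10:30–11:00, 12:00–12:45, 16:45–18:15.
Isla ∩ Nikolai ∩ Mina: 08:30–10:00, 16:45–18:15.
Windows ≥ 60 min: 08:30–10:00, 16:45–18:15.

08:30–10:00, 16:45–18:15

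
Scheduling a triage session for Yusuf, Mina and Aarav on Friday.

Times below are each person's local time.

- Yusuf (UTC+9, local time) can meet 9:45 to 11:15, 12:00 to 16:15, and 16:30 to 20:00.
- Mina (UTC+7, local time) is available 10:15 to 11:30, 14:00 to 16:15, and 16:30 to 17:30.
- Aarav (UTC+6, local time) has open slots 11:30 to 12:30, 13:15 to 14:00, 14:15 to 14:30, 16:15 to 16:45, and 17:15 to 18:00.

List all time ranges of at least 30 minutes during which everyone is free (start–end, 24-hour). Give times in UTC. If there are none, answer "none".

07:30–08:00

Yusuf → UTC: 00:45–02:15, 03:00–07:15, 07:30–11:00.
Mina → UTC: 03:15–04:30, 07:00–09:15, 09:30–10:30.
Aarav → UTC: 05:30–06:30, 07:15–08:00, 08:15–08:30, 10:15–10:45, 11:15–12:00.
Yusuf ∩ Mina: 03:15–04:30, 07:00–07:15, 07:30–09:15, 09:30–10:30.
Yusuf ∩ Mina ∩ Aarav: 07:30–08:00, 08:15–08:30, 10:15–10:30.
Windows ≥ 30 min: 07:30–08:00.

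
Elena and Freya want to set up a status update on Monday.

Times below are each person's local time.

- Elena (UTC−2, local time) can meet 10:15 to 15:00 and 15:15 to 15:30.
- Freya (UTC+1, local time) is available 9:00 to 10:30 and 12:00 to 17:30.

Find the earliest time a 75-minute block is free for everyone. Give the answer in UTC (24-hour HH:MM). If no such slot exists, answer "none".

Elena → UTC: 12:15–17:00, 17:15–17:30.
Freya → UTC: 08:00–09:30, 11:00–16:30.
Elena ∩ Freya: 12:15–16:30.
Windows ≥ 75 min: 12:15–16:30.
Earliest such window starts at 12:15.

12:15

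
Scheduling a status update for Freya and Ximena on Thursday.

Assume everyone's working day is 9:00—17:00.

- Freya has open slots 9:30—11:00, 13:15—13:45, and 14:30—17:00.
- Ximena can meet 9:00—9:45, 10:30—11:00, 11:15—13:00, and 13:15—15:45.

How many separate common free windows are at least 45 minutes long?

1

Freya ∩ Ximena: 09:30–09:45, 10:30–11:00, 13:15–13:45, 14:30–15:45.
Windows ≥ 45 min: 14:30–15:45.
That's 1 window.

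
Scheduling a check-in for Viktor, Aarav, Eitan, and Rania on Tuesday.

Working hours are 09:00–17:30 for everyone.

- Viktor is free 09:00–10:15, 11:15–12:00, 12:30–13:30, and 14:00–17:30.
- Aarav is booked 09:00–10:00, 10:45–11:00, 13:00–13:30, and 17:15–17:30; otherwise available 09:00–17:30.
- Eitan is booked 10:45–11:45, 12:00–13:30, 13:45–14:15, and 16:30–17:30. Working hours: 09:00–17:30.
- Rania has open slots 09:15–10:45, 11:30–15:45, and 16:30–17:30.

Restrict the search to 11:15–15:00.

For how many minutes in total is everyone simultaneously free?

Aarav free within 09:00–17:30: 10:00–10:45, 11:00–13:00, 13:30–17:15.
Eitan free within 09:00–17:30: 09:00–10:45, 11:45–12:00, 13:30–13:45, 14:15–16:30.
Viktor ∩ Aarav: 10:00–10:15, 11:15–12:00, 12:30–13:00, 14:00–17:15.
Viktor ∩ Aarav ∩ Eitan: 10:00–10:15, 11:45–12:00, 14:15–16:30.
Viktor ∩ Aarav ∩ Eitan ∩ Rania: 10:00–10:15, 11:45–12:00, 14:15–15:45.
Restricted to 11:15–15:00: 11:45–12:00, 14:15–15:00.
Total common minutes: 15 + 45 = 60.

60 minutes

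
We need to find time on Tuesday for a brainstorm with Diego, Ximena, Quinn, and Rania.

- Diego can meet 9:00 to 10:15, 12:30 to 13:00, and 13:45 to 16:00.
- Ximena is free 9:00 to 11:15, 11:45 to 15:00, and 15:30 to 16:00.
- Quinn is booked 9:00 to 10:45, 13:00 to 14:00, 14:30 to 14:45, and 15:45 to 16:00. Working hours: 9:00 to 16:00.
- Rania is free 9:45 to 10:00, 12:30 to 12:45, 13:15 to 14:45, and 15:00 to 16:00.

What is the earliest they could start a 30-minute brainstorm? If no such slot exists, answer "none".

Quinn free within 09:00–16:00: 10:45–13:00, 14:00–14:30, 14:45–15:45.
Diego ∩ Ximena: 09:00–10:15, 12:30–13:00, 13:45–15:00, 15:30–16:00.
Diego ∩ Ximena ∩ Quinn: 12:30–13:00, 14:00–14:30, 14:45–15:00, 15:30–15:45.
Diego ∩ Ximena ∩ Quinn ∩ Rania: 12:30–12:45, 14:00–14:30, 15:30–15:45.
Windows ≥ 30 min: 14:00–14:30.
Earliest such window starts at 14:00.

14:00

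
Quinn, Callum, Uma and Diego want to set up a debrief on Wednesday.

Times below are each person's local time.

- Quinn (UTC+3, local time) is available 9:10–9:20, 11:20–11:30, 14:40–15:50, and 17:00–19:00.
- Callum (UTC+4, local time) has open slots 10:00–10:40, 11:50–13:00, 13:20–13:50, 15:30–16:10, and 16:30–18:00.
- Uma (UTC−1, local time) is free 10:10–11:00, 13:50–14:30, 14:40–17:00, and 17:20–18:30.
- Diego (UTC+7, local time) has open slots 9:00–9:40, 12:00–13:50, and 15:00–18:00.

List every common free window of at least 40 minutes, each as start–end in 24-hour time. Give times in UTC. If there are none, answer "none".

none

Quinn → UTC: 06:10–06:20, 08:20–08:30, 11:40–12:50, 14:00–16:00.
Callum → UTC: 06:00–06:40, 07:50–09:00, 09:20–09:50, 11:30–12:10, 12:30–14:00.
Uma → UTC: 11:10–12:00, 14:50–15:30, 15:40–18:00, 18:20–19:30.
Diego → UTC: 02:00–02:40, 05:00–06:50, 08:00–11:00.
Quinn ∩ Callum: 06:10–06:20, 08:20–08:30, 11:40–12:10, 12:30–12:50.
Quinn ∩ Callum ∩ Uma: 11:40–12:00.
Quinn ∩ Callum ∩ Uma ∩ Diego: (none).
Windows ≥ 40 min: (none).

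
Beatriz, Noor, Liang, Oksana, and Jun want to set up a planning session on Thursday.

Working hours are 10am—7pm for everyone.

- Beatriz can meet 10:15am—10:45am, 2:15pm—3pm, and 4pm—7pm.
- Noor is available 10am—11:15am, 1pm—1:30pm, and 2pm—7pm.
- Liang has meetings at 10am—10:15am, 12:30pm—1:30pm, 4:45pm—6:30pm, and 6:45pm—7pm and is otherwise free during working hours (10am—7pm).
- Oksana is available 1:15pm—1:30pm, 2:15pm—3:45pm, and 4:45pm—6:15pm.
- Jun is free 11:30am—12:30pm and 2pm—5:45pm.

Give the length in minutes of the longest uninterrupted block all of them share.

45 minutes

Liang free within 10:00–19:00: 10:15–12:30, 13:30–16:45, 18:30–18:45.
Beatriz ∩ Noor: 10:15–10:45, 14:15–15:00, 16:00–19:00.
Beatriz ∩ Noor ∩ Liang: 10:15–10:45, 14:15–15:00, 16:00–16:45, 18:30–18:45.
Beatriz ∩ Noor ∩ Liang ∩ Oksana: 14:15–15:00.
Beatriz ∩ Noor ∩ Liang ∩ Oksana ∩ Jun: 14:15–15:00.
Single common window of 45 minutes.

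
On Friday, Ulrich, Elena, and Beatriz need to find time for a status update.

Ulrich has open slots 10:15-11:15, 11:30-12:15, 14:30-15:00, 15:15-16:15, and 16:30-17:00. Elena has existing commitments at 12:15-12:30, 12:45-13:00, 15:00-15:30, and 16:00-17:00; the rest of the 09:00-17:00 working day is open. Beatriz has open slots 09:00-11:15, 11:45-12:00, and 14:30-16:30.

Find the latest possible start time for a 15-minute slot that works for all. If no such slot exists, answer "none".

15:45

Elena free within 09:00–17:00: 09:00–12:15, 12:30–12:45, 13:00–15:00, 15:30–16:00.
Ulrich ∩ Elena: 10:15–11:15, 11:30–12:15, 14:30–15:00, 15:30–16:00.
Ulrich ∩ Elena ∩ Beatriz: 10:15–11:15, 11:45–12:00, 14:30–15:00, 15:30–16:00.
Windows ≥ 15 min: 10:15–11:15, 11:45–12:00, 14:30–15:00, 15:30–16:00.
Latest start in the last window 15:30–16:00 is 16:00 − 15 min = 15:45.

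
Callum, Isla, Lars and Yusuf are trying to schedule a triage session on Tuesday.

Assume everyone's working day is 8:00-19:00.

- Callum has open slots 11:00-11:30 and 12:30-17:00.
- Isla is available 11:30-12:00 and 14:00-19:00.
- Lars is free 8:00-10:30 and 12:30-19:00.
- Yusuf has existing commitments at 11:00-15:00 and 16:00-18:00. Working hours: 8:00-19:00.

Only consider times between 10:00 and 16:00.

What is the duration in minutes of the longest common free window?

60 minutes

Yusuf free within 08:00–19:00: 08:00–11:00, 15:00–16:00, 18:00–19:00.
Callum ∩ Isla: 14:00–17:00.
Callum ∩ Isla ∩ Lars: 14:00–17:00.
Callum ∩ Isla ∩ Lars ∩ Yusuf: 15:00–16:00.
Restricted to 10:00–16:00: 15:00–16:00.
Single common window of 60 minutes.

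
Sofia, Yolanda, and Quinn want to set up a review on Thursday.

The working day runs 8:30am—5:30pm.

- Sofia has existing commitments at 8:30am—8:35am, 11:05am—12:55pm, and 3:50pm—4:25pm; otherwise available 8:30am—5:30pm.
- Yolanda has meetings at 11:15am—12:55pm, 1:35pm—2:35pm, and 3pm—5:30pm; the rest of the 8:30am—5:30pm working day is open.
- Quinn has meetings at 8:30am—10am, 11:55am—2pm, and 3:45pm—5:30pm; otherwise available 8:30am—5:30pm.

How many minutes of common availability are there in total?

90 minutes

Sofia free within 08:30–17:30: 08:35–11:05, 12:55–15:50, 16:25–17:30.
Yolanda free within 08:30–17:30: 08:30–11:15, 12:55–13:35, 14:35–15:00.
Quinn free within 08:30–17:30: 10:00–11:55, 14:00–15:45.
Sofia ∩ Yolanda: 08:35–11:05, 12:55–13:35, 14:35–15:00.
Sofia ∩ Yolanda ∩ Quinn: 10:00–11:05, 14:35–15:00.
Total common minutes: 65 + 25 = 90.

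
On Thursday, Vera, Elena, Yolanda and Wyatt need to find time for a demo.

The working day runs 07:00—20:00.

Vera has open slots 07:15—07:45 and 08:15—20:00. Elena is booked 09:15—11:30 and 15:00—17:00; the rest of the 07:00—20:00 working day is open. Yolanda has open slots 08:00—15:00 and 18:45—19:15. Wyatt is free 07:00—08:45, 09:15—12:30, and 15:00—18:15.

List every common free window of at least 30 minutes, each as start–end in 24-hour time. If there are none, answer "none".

08:15–08:45, 11:30–12:30

Elena free within 07:00–20:00: 07:00–09:15, 11:30–15:00, 17:00–20:00.
Vera ∩ Elena: 07:15–07:45, 08:15–09:15, 11:30–15:00, 17:00–20:00.
Vera ∩ Elena ∩ Yolanda: 08:15–09:15, 11:30–15:00, 18:45–19:15.
Vera ∩ Elena ∩ Yolanda ∩ Wyatt: 08:15–08:45, 11:30–12:30.
Windows ≥ 30 min: 08:15–08:45, 11:30–12:30.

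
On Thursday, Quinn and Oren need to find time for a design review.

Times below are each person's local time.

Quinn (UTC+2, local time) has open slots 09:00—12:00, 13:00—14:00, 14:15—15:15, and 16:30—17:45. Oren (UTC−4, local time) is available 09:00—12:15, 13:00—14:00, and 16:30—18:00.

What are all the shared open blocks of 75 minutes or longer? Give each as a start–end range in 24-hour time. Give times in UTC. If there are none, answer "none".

Quinn → UTC: 07:00–10:00, 11:00–12:00, 12:15–13:15, 14:30–15:45.
Oren → UTC: 13:00–16:15, 17:00–18:00, 20:30–22:00.
Quinn ∩ Oren: 13:00–13:15, 14:30–15:45.
Windows ≥ 75 min: 14:30–15:45.

14:30–15:45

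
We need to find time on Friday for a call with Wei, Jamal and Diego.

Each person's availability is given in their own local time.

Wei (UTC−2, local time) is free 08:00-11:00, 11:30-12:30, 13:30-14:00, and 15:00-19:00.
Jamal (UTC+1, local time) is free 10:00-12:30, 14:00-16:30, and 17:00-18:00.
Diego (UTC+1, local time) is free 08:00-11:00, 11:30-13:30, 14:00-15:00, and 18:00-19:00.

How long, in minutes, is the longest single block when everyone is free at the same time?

60 minutes

Wei → UTC: 10:00–13:00, 13:30–14:30, 15:30–16:00, 17:00–21:00.
Jamal → UTC: 09:00–11:30, 13:00–15:30, 16:00–17:00.
Diego → UTC: 07:00–10:00, 10:30–12:30, 13:00–14:00, 17:00–18:00.
Wei ∩ Jamal: 10:00–11:30, 13:30–14:30.
Wei ∩ Jamal ∩ Diego: 10:30–11:30, 13:30–14:00.
Common window lengths: 60, 30 min; longest is 60.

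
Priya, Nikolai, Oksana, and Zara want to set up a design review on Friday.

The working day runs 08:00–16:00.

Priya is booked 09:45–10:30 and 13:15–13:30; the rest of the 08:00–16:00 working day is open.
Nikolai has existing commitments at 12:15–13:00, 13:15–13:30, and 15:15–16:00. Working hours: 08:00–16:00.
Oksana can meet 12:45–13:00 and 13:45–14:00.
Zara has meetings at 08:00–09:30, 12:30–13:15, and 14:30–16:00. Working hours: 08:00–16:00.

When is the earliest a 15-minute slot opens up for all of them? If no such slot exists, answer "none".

Priya free within 08:00–16:00: 08:00–09:45, 10:30–13:15, 13:30–16:00.
Nikolai free within 08:00–16:00: 08:00–12:15, 13:00–13:15, 13:30–15:15.
Zara free within 08:00–16:00: 09:30–12:30, 13:15–14:30.
Priya ∩ Nikolai: 08:00–09:45, 10:30–12:15, 13:00–13:15, 13:30–15:15.
Priya ∩ Nikolai ∩ Oksana: 13:45–14:00.
Priya ∩ Nikolai ∩ Oksana ∩ Zara: 13:45–14:00.
Windows ≥ 15 min: 13:45–14:00.
Earliest such window starts at 13:45.

13:45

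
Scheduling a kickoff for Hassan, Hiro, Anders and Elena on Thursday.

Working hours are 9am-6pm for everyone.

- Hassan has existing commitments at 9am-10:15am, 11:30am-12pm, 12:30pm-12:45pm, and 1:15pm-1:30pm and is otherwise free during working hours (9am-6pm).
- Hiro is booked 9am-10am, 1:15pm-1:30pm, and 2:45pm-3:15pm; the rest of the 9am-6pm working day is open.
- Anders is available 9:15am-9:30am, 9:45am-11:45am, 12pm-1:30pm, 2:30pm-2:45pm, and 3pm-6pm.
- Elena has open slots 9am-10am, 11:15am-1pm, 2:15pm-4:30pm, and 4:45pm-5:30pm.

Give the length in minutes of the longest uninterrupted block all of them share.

Hassan free within 09:00–18:00: 10:15–11:30, 12:00–12:30, 12:45–13:15, 13:30–18:00.
Hiro free within 09:00–18:00: 10:00–13:15, 13:30–14:45, 15:15–18:00.
Hassan ∩ Hiro: 10:15–11:30, 12:00–12:30, 12:45–13:15, 13:30–14:45, 15:15–18:00.
Hassan ∩ Hiro ∩ Anders: 10:15–11:30, 12:00–12:30, 12:45–13:15, 14:30–14:45, 15:15–18:00.
Hassan ∩ Hiro ∩ Anders ∩ Elena: 11:15–11:30, 12:00–12:30, 12:45–13:00, 14:30–14:45, 15:15–16:30, 16:45–17:30.
Common window lengths: 15, 30, 15, 15, 75, 45 min; longest is 75.

75 minutes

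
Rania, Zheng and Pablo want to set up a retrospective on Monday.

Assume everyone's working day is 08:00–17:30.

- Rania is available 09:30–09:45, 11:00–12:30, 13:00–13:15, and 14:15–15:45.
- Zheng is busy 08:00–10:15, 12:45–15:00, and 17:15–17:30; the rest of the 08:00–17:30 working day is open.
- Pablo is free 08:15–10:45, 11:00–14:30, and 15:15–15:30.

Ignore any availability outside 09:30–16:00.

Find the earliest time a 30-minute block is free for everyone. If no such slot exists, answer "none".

11:00

Zheng free within 08:00–17:30: 10:15–12:45, 15:00–17:15.
Rania ∩ Zheng: 11:00–12:30, 15:00–15:45.
Rania ∩ Zheng ∩ Pablo: 11:00–12:30, 15:15–15:30.
Restricted to 09:30–16:00: 11:00–12:30, 15:15–15:30.
Windows ≥ 30 min: 11:00–12:30.
Earliest such window starts at 11:00.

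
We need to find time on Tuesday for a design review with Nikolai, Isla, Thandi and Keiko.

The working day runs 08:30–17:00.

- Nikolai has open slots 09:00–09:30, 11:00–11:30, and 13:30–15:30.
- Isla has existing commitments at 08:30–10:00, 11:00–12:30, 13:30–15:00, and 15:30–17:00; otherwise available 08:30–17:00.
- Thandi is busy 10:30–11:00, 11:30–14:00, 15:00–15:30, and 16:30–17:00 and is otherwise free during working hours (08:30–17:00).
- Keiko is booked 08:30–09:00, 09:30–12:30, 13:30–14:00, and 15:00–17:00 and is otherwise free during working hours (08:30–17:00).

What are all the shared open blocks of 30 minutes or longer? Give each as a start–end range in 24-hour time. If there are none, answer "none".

Isla free within 08:30–17:00: 10:00–11:00, 12:30–13:30, 15:00–15:30.
Thandi free within 08:30–17:00: 08:30–10:30, 11:00–11:30, 14:00–15:00, 15:30–16:30.
Keiko free within 08:30–17:00: 09:00–09:30, 12:30–13:30, 14:00–15:00.
Nikolai ∩ Isla: 15:00–15:30.
Nikolai ∩ Isla ∩ Thandi: (none).
Nikolai ∩ Isla ∩ Thandi ∩ Keiko: (none).
Windows ≥ 30 min: (none).

none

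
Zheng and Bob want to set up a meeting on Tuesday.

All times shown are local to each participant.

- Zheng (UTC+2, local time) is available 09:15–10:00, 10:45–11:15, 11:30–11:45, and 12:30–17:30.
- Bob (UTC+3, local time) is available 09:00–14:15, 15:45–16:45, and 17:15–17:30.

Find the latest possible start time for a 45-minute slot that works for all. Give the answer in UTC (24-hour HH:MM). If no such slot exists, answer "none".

Zheng → UTC: 07:15–08:00, 08:45–09:15, 09:30–09:45, 10:30–15:30.
Bob → UTC: 06:00–11:15, 12:45–13:45, 14:15–14:30.
Zheng ∩ Bob: 07:15–08:00, 08:45–09:15, 09:30–09:45, 10:30–11:15, 12:45–13:45, 14:15–14:30.
Windows ≥ 45 min: 07:15–08:00, 10:30–11:15, 12:45–13:45.
Latest start in the last window 12:45–13:45 is 13:45 − 45 min = 13:00.

13:00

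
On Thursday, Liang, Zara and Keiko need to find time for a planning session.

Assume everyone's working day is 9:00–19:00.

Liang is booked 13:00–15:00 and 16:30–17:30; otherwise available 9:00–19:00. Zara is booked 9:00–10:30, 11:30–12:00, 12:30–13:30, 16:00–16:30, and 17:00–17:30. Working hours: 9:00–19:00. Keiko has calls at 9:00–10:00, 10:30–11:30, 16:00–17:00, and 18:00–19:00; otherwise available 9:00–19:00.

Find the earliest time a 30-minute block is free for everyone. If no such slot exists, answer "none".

Liang free within 09:00–19:00: 09:00–13:00, 15:00–16:30, 17:30–19:00.
Zara free within 09:00–19:00: 10:30–11:30, 12:00–12:30, 13:30–16:00, 16:30–17:00, 17:30–19:00.
Keiko free within 09:00–19:00: 10:00–10:30, 11:30–16:00, 17:00–18:00.
Liang ∩ Zara: 10:30–11:30, 12:00–12:30, 15:00–16:00, 17:30–19:00.
Liang ∩ Zara ∩ Keiko: 12:00–12:30, 15:00–16:00, 17:30–18:00.
Windows ≥ 30 min: 12:00–12:30, 15:00–16:00, 17:30–18:00.
Earliest such window starts at 12:00.

12:00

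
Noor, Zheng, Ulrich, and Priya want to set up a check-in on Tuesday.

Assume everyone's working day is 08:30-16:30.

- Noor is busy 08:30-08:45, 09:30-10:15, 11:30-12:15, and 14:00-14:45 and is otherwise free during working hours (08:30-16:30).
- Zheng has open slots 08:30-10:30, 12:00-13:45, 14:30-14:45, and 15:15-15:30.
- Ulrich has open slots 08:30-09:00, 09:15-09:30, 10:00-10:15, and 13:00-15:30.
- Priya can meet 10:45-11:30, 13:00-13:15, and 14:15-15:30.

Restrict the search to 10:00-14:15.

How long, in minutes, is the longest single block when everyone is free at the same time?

15 minutes

Noor free within 08:30–16:30: 08:45–09:30, 10:15–11:30, 12:15–14:00, 14:45–16:30.
Noor ∩ Zheng: 08:45–09:30, 10:15–10:30, 12:15–13:45, 15:15–15:30.
Noor ∩ Zheng ∩ Ulrich: 08:45–09:00, 09:15–09:30, 13:00–13:45, 15:15–15:30.
Noor ∩ Zheng ∩ Ulrich ∩ Priya: 13:00–13:15, 15:15–15:30.
Restricted to 10:00–14:15: 13:00–13:15.
Single common window of 15 minutes.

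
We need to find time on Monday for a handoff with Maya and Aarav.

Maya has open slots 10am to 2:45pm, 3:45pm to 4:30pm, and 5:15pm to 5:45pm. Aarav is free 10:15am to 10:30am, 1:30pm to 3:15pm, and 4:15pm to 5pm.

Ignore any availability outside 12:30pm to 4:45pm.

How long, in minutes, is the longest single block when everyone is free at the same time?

Maya ∩ Aarav: 10:15–10:30, 13:30–14:45, 16:15–16:30.
Restricted to 12:30–16:45: 13:30–14:45, 16:15–16:30.
Common window lengths: 75, 15 min; longest is 75.

75 minutes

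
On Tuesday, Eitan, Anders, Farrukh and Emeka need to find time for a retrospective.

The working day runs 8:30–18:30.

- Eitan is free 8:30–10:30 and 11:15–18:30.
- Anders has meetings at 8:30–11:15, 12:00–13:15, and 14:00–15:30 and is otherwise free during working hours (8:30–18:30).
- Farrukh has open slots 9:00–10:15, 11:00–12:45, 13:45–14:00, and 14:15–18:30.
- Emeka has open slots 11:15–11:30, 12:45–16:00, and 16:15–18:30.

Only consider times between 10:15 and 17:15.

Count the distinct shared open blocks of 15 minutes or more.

Anders free within 08:30–18:30: 11:15–12:00, 13:15–14:00, 15:30–18:30.
Eitan ∩ Anders: 11:15–12:00, 13:15–14:00, 15:30–18:30.
Eitan ∩ Anders ∩ Farrukh: 11:15–12:00, 13:45–14:00, 15:30–18:30.
Eitan ∩ Anders ∩ Farrukh ∩ Emeka: 11:15–11:30, 13:45–14:00, 15:30–16:00, 16:15–18:30.
Restricted to 10:15–17:15: 11:15–11:30, 13:45–14:00, 15:30–16:00, 16:15–17:15.
Windows ≥ 15 min: 11:15–11:30, 13:45–14:00, 15:30–16:00, 16:15–17:15.
That's 4 windows.

4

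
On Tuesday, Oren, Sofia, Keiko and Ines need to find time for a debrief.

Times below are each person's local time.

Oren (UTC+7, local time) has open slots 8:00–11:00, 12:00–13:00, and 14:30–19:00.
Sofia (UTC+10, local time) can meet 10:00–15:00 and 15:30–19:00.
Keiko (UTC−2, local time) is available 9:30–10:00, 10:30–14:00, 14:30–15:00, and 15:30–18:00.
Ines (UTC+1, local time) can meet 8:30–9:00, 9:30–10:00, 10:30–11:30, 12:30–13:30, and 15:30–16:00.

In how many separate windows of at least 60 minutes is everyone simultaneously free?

0

Oren → UTC: 01:00–04:00, 05:00–06:00, 07:30–12:00.
Sofia → UTC: 00:00–05:00, 05:30–09:00.
Keiko → UTC: 11:30–12:00, 12:30–16:00, 16:30–17:00, 17:30–20:00.
Ines → UTC: 07:30–08:00, 08:30–09:00, 09:30–10:30, 11:30–12:30, 14:30–15:00.
Oren ∩ Sofia: 01:00–04:00, 05:30–06:00, 07:30–09:00.
Oren ∩ Sofia ∩ Keiko: (none).
Oren ∩ Sofia ∩ Keiko ∩ Ines: (none).
Windows ≥ 60 min: (none).
That's 0 windows.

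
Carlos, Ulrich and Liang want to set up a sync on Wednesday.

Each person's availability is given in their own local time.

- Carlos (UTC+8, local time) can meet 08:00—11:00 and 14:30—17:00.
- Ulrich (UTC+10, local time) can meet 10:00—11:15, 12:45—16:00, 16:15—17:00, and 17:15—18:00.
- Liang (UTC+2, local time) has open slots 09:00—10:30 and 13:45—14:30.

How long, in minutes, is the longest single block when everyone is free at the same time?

Carlos → UTC: 00:00–03:00, 06:30–09:00.
Ulrich → UTC: 00:00–01:15, 02:45–06:00, 06:15–07:00, 07:15–08:00.
Liang → UTC: 07:00–08:30, 11:45–12:30.
Carlos ∩ Ulrich: 00:00–01:15, 02:45–03:00, 06:30–07:00, 07:15–08:00.
Carlos ∩ Ulrich ∩ Liang: 07:15–08:00.
Single common window of 45 minutes.

45 minutes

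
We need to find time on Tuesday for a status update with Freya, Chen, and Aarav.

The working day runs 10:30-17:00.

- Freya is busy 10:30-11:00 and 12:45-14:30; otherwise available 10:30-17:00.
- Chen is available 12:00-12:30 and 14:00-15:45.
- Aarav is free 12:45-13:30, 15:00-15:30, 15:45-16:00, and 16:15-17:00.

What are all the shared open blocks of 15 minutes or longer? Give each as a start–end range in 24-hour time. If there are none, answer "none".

15:00–15:30

Freya free within 10:30–17:00: 11:00–12:45, 14:30–17:00.
Freya ∩ Chen: 12:00–12:30, 14:30–15:45.
Freya ∩ Chen ∩ Aarav: 15:00–15:30.
Windows ≥ 15 min: 15:00–15:30.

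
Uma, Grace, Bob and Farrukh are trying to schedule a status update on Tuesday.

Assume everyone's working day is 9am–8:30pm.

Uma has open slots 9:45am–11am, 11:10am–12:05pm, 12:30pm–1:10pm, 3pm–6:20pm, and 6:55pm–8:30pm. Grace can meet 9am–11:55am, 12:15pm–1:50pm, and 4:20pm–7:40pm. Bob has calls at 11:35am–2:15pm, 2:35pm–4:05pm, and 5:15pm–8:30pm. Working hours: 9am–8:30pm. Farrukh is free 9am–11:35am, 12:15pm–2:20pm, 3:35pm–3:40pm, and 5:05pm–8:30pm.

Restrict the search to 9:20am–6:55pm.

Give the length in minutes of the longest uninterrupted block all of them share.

Bob free within 09:00–20:30: 09:00–11:35, 14:15–14:35, 16:05–17:15.
Uma ∩ Grace: 09:45–11:00, 11:10–11:55, 12:30–13:10, 16:20–18:20, 18:55–19:40.
Uma ∩ Grace ∩ Bob: 09:45–11:00, 11:10–11:35, 16:20–17:15.
Uma ∩ Grace ∩ Bob ∩ Farrukh: 09:45–11:00, 11:10–11:35, 17:05–17:15.
Restricted to 09:20–18:55: 09:45–11:00, 11:10–11:35, 17:05–17:15.
Common window lengths: 75, 25, 10 min; longest is 75.

75 minutes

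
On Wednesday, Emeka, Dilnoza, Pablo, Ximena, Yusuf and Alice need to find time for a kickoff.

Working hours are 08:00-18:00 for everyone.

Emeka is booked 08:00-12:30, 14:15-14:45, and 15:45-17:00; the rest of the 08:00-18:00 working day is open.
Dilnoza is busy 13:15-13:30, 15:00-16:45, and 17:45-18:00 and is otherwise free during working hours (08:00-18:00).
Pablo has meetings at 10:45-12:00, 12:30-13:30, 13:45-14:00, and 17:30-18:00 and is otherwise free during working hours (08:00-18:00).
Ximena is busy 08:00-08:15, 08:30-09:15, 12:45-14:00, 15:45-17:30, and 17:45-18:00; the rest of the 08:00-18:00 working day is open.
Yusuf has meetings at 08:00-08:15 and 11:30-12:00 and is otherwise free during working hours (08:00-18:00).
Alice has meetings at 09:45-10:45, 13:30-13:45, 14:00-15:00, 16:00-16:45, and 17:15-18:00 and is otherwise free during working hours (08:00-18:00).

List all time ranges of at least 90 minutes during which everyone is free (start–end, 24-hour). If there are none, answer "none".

Emeka free within 08:00–18:00: 12:30–14:15, 14:45–15:45, 17:00–18:00.
Dilnoza free within 08:00–18:00: 08:00–13:15, 13:30–15:00, 16:45–17:45.
Pablo free within 08:00–18:00: 08:00–10:45, 12:00–12:30, 13:30–13:45, 14:00–17:30.
Ximena free within 08:00–18:00: 08:15–08:30, 09:15–12:45, 14:00–15:45, 17:30–17:45.
Yusuf free within 08:00–18:00: 08:15–11:30, 12:00–18:00.
Alice free within 08:00–18:00: 08:00–09:45, 10:45–13:30, 13:45–14:00, 15:00–16:00, 16:45–17:15.
Emeka ∩ Dilnoza: 12:30–13:15, 13:30–14:15, 14:45–15:00, 17:00–17:45.
Emeka ∩ Dilnoza ∩ Pablo: 13:30–13:45, 14:00–14:15, 14:45–15:00, 17:00–17:30.
Emeka ∩ Dilnoza ∩ Pablo ∩ Ximena: 14:00–14:15, 14:45–15:00.
Emeka ∩ Dilnoza ∩ Pablo ∩ Ximena ∩ Yusuf: 14:00–14:15, 14:45–15:00.
Emeka ∩ Dilnoza ∩ Pablo ∩ Ximena ∩ Yusuf ∩ Alice: (none).
Windows ≥ 90 min: (none).

none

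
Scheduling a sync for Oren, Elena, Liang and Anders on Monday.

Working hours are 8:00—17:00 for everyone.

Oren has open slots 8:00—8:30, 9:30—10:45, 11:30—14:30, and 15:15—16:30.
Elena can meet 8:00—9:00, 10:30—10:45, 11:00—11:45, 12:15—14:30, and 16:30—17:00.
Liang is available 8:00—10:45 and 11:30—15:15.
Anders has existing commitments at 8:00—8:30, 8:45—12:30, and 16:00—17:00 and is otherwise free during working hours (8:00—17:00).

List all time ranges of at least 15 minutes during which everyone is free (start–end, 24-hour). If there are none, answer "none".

Anders free within 08:00–17:00: 08:30–08:45, 12:30–16:00.
Oren ∩ Elena: 08:00–08:30, 10:30–10:45, 11:30–11:45, 12:15–14:30.
Oren ∩ Elena ∩ Liang: 08:00–08:30, 10:30–10:45, 11:30–11:45, 12:15–14:30.
Oren ∩ Elena ∩ Liang ∩ Anders: 12:30–14:30.
Windows ≥ 15 min: 12:30–14:30.

12:30–14:30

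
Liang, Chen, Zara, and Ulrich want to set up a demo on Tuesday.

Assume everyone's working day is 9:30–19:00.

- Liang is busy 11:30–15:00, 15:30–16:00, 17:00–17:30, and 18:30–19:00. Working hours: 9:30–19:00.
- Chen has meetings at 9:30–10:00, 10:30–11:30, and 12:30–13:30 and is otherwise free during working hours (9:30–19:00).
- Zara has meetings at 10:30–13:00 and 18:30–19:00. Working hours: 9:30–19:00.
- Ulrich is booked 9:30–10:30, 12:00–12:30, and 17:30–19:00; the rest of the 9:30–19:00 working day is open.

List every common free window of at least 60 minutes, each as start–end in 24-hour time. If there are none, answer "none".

16:00–17:00

Liang free within 09:30–19:00: 09:30–11:30, 15:00–15:30, 16:00–17:00, 17:30–18:30.
Chen free within 09:30–19:00: 10:00–10:30, 11:30–12:30, 13:30–19:00.
Zara free within 09:30–19:00: 09:30–10:30, 13:00–18:30.
Ulrich free within 09:30–19:00: 10:30–12:00, 12:30–17:30.
Liang ∩ Chen: 10:00–10:30, 15:00–15:30, 16:00–17:00, 17:30–18:30.
Liang ∩ Chen ∩ Zara: 10:00–10:30, 15:00–15:30, 16:00–17:00, 17:30–18:30.
Liang ∩ Chen ∩ Zara ∩ Ulrich: 15:00–15:30, 16:00–17:00.
Windows ≥ 60 min: 16:00–17:00.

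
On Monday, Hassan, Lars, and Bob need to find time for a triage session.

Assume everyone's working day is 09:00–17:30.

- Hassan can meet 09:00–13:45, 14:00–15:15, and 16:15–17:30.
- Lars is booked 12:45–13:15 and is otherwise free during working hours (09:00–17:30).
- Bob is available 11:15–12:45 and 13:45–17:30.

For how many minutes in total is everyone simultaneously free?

Lars free within 09:00–17:30: 09:00–12:45, 13:15–17:30.
Hassan ∩ Lars: 09:00–12:45, 13:15–13:45, 14:00–15:15, 16:15–17:30.
Hassan ∩ Lars ∩ Bob: 11:15–12:45, 14:00–15:15, 16:15–17:30.
Total common minutes: 90 + 75 + 75 = 240.

240 minutes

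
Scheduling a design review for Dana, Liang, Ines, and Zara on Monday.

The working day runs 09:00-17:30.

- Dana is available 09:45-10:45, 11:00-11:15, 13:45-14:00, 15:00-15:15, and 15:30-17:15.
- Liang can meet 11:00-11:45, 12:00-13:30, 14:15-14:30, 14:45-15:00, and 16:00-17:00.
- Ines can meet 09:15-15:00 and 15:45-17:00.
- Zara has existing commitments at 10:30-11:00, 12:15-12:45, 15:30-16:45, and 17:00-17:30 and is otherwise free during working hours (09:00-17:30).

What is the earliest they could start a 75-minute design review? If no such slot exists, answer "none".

Zara free within 09:00–17:30: 09:00–10:30, 11:00–12:15, 12:45–15:30, 16:45–17:00.
Dana ∩ Liang: 11:00–11:15, 16:00–17:00.
Dana ∩ Liang ∩ Ines: 11:00–11:15, 16:00–17:00.
Dana ∩ Liang ∩ Ines ∩ Zara: 11:00–11:15, 16:45–17:00.
Windows ≥ 75 min: (none).

none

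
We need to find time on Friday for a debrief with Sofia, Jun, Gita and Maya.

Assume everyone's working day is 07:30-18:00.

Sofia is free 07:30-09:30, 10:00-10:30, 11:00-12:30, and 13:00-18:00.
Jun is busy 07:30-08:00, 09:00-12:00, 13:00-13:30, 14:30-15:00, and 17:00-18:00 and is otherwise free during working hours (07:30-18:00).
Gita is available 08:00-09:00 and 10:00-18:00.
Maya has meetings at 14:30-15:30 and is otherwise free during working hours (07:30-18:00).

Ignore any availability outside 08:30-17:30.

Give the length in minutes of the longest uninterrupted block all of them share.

90 minutes

Jun free within 07:30–18:00: 08:00–09:00, 12:00–13:00, 13:30–14:30, 15:00–17:00.
Maya free within 07:30–18:00: 07:30–14:30, 15:30–18:00.
Sofia ∩ Jun: 08:00–09:00, 12:00–12:30, 13:30–14:30, 15:00–17:00.
Sofia ∩ Jun ∩ Gita: 08:00–09:00, 12:00–12:30, 13:30–14:30, 15:00–17:00.
Sofia ∩ Jun ∩ Gita ∩ Maya: 08:00–09:00, 12:00–12:30, 13:30–14:30, 15:30–17:00.
Restricted to 08:30–17:30: 08:30–09:00, 12:00–12:30, 13:30–14:30, 15:30–17:00.
Common window lengths: 30, 30, 60, 90 min; longest is 90.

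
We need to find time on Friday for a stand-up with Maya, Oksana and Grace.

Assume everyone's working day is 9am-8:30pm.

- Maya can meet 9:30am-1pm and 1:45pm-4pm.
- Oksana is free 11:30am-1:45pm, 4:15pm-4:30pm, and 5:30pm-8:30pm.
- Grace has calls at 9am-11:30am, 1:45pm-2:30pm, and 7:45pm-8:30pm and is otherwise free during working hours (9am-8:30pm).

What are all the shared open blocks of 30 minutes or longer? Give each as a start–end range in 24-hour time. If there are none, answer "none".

11:30–13:00

Grace free within 09:00–20:30: 11:30–13:45, 14:30–19:45.
Maya ∩ Oksana: 11:30–13:00.
Maya ∩ Oksana ∩ Grace: 11:30–13:00.
Windows ≥ 30 min: 11:30–13:00.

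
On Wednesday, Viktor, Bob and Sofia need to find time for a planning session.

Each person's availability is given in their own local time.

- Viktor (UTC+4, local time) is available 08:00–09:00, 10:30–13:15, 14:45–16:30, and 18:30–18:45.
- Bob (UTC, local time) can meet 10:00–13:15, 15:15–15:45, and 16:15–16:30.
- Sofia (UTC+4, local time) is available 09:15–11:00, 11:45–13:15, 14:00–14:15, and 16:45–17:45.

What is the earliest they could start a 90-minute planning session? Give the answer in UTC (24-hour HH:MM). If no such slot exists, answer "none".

none

Viktor → UTC: 04:00–05:00, 06:30–09:15, 10:45–12:30, 14:30–14:45.
Bob → UTC: 10:00–13:15, 15:15–15:45, 16:15–16:30.
Sofia → UTC: 05:15–07:00, 07:45–09:15, 10:00–10:15, 12:45–13:45.
Viktor ∩ Bob: 10:45–12:30.
Viktor ∩ Bob ∩ Sofia: (none).
Windows ≥ 90 min: (none).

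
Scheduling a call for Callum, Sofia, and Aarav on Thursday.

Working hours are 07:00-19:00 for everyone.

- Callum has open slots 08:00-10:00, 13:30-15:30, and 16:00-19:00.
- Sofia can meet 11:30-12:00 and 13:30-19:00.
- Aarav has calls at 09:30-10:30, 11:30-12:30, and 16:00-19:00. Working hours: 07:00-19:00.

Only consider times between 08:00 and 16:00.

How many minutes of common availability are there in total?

120 minutes

Aarav free within 07:00–19:00: 07:00–09:30, 10:30–11:30, 12:30–16:00.
Callum ∩ Sofia: 13:30–15:30, 16:00–19:00.
Callum ∩ Sofia ∩ Aarav: 13:30–15:30.
Restricted to 08:00–16:00: 13:30–15:30.
Total common minutes: 120.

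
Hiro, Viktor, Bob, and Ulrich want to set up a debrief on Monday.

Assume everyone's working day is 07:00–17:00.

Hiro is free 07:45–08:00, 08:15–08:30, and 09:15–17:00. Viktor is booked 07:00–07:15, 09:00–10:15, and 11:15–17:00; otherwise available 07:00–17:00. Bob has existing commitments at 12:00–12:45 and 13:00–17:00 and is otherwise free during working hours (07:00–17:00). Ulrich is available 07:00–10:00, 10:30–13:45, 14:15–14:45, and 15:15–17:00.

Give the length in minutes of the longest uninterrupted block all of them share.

Viktor free within 07:00–17:00: 07:15–09:00, 10:15–11:15.
Bob free within 07:00–17:00: 07:00–12:00, 12:45–13:00.
Hiro ∩ Viktor: 07:45–08:00, 08:15–08:30, 10:15–11:15.
Hiro ∩ Viktor ∩ Bob: 07:45–08:00, 08:15–08:30, 10:15–11:15.
Hiro ∩ Viktor ∩ Bob ∩ Ulrich: 07:45–08:00, 08:15–08:30, 10:30–11:15.
Common window lengths: 15, 15, 45 min; longest is 45.

45 minutes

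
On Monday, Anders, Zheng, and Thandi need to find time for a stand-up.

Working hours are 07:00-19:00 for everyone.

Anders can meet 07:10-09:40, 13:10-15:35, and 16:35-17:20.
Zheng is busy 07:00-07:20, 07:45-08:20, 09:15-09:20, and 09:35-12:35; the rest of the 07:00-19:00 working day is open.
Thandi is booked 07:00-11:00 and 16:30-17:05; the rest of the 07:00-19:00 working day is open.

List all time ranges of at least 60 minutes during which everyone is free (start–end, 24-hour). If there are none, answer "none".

Zheng free within 07:00–19:00: 07:20–07:45, 08:20–09:15, 09:20–09:35, 12:35–19:00.
Thandi free within 07:00–19:00: 11:00–16:30, 17:05–19:00.
Anders ∩ Zheng: 07:20–07:45, 08:20–09:15, 09:20–09:35, 13:10–15:35, 16:35–17:20.
Anders ∩ Zheng ∩ Thandi: 13:10–15:35, 17:05–17:20.
Windows ≥ 60 min: 13:10–15:35.

13:10–15:35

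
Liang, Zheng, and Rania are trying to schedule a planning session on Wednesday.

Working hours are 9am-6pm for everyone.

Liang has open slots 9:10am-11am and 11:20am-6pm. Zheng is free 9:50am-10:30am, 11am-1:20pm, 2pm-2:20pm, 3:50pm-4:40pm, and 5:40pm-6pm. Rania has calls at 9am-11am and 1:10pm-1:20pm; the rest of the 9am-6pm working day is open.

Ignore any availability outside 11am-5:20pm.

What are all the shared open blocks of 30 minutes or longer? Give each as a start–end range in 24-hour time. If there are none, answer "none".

11:20–13:10, 15:50–16:40

Rania free within 09:00–18:00: 11:00–13:10, 13:20–18:00.
Liang ∩ Zheng: 09:50–10:30, 11:20–13:20, 14:00–14:20, 15:50–16:40, 17:40–18:00.
Liang ∩ Zheng ∩ Rania: 11:20–13:10, 14:00–14:20, 15:50–16:40, 17:40–18:00.
Restricted to 11:00–17:20: 11:20–13:10, 14:00–14:20, 15:50–16:40.
Windows ≥ 30 min: 11:20–13:10, 15:50–16:40.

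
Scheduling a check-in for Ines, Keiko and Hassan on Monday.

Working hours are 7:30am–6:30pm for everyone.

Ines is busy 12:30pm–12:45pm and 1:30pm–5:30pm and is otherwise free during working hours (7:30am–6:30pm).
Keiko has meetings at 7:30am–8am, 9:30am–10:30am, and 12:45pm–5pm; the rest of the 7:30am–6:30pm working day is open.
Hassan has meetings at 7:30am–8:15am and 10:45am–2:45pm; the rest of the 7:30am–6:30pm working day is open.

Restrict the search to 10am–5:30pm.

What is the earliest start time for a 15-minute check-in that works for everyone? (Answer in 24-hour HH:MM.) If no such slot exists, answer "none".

Ines free within 07:30–18:30: 07:30–12:30, 12:45–13:30, 17:30–18:30.
Keiko free within 07:30–18:30: 08:00–09:30, 10:30–12:45, 17:00–18:30.
Hassan free within 07:30–18:30: 08:15–10:45, 14:45–18:30.
Ines ∩ Keiko: 08:00–09:30, 10:30–12:30, 17:30–18:30.
Ines ∩ Keiko ∩ Hassan: 08:15–09:30, 10:30–10:45, 17:30–18:30.
Restricted to 10:00–17:30: 10:30–10:45.
Windows ≥ 15 min: 10:30–10:45.
Earliest such window starts at 10:30.

10:30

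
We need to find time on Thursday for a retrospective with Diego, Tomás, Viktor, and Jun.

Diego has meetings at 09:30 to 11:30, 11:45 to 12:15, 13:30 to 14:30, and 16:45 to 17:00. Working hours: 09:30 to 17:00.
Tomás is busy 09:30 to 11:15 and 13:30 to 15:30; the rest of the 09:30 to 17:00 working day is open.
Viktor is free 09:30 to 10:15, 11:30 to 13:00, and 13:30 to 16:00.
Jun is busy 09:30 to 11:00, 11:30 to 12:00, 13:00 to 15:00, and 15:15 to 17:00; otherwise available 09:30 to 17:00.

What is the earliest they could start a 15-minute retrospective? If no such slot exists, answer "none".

Diego free within 09:30–17:00: 11:30–11:45, 12:15–13:30, 14:30–16:45.
Tomás free within 09:30–17:00: 11:15–13:30, 15:30–17:00.
Jun free within 09:30–17:00: 11:00–11:30, 12:00–13:00, 15:00–15:15.
Diego ∩ Tomás: 11:30–11:45, 12:15–13:30, 15:30–16:45.
Diego ∩ Tomás ∩ Viktor: 11:30–11:45, 12:15–13:00, 15:30–16:00.
Diego ∩ Tomás ∩ Viktor ∩ Jun: 12:15–13:00.
Windows ≥ 15 min: 12:15–13:00.
Earliest such window starts at 12:15.

12:15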